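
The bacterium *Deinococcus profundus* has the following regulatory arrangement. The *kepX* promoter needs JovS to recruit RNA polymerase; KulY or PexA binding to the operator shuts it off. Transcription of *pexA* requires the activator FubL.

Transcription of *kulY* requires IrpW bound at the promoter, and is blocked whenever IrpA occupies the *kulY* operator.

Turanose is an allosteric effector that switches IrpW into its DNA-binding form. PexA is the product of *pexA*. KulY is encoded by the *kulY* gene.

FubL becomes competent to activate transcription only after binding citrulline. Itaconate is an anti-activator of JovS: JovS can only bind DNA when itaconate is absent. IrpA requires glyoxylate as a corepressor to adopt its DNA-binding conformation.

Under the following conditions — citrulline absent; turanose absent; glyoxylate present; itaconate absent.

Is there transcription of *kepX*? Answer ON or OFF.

Glyoxylate is present, so IrpA is active.
Turanose is absent, so IrpW is inactive.
With repressor IrpA bound, *kulY* is not transcribed.
So KulY is not produced.
Itaconate is absent, so JovS is active.
Citrulline is absent, so FubL is inactive.
Required activator FubL is absent, so *pexA* is not transcribed.
So PexA is not produced.
No repressor is bound and JovS is active, so *kepX* is transcribed.

ON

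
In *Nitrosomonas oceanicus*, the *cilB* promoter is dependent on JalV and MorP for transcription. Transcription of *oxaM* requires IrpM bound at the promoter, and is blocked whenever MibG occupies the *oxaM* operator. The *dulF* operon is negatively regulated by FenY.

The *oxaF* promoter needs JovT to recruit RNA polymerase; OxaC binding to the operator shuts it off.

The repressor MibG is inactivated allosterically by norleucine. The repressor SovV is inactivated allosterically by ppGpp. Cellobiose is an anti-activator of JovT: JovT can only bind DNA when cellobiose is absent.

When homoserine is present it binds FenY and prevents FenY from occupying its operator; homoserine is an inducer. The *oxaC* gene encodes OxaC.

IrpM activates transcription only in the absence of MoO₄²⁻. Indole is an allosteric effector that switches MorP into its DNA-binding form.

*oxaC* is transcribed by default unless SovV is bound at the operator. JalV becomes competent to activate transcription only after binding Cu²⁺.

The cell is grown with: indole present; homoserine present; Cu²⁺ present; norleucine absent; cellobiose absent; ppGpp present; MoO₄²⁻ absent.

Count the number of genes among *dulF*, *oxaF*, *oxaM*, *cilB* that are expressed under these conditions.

2

Homoserine is present, so FenY is inactive.
With no repressor bound, *dulF* is transcribed.
→ *dulF* is ON.
ppGpp is present, so SovV is inactive.
With no repressor bound, *oxaC* is transcribed.
So OxaC is produced and active.
Cellobiose is absent, so JovT is active.
With repressor OxaC bound, *oxaF* is not transcribed.
→ *oxaF* is OFF.
Norleucine is absent, so MibG is active.
MoO₄²⁻ is absent, so IrpM is active.
With repressor MibG bound, *oxaM* is not transcribed.
→ *oxaM* is OFF.
Cu²⁺ is present, so JalV is active.
Indole is present, so MorP is active.
No repressor is bound and JalV and MorP are active, so *cilB* is transcribed.
→ *cilB* is ON.
2 of the 4 genes are transcribed.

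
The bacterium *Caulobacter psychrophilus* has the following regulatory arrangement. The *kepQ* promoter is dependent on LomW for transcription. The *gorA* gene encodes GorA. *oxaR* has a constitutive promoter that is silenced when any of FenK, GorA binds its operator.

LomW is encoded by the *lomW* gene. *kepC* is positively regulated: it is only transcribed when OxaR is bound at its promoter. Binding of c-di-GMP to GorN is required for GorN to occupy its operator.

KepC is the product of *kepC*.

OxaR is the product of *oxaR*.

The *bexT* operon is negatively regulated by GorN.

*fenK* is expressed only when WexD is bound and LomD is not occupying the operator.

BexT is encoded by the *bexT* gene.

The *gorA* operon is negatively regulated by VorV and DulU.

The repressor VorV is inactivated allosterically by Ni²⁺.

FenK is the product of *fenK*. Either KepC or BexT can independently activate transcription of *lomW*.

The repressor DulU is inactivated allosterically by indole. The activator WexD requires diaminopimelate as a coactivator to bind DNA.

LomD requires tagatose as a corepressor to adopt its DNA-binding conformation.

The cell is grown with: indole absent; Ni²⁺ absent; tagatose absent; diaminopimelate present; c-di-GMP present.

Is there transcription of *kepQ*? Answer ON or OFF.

OFF

Diaminopimelate is present, so WexD is active.
Tagatose is absent, so LomD is inactive.
No repressor is bound and WexD is active, so *fenK* is transcribed.
So FenK is produced and active.
Ni²⁺ is absent, so VorV is active.
Indole is absent, so DulU is active.
With repressor VorV bound, *gorA* is not transcribed.
So GorA is not produced.
With repressor FenK bound, *oxaR* is not transcribed.
So OxaR is not produced.
Required activator OxaR is absent, so *kepC* is not transcribed.
So KepC is not produced.
c-di-GMP is present, so GorN is active.
With repressor GorN bound, *bexT* is not transcribed.
So BexT is not produced.
No activator is available at the *lomW* promoter, so *lomW* is not transcribed.
So LomW is not produced.
Required activator LomW is absent, so *kepQ* is not transcribed.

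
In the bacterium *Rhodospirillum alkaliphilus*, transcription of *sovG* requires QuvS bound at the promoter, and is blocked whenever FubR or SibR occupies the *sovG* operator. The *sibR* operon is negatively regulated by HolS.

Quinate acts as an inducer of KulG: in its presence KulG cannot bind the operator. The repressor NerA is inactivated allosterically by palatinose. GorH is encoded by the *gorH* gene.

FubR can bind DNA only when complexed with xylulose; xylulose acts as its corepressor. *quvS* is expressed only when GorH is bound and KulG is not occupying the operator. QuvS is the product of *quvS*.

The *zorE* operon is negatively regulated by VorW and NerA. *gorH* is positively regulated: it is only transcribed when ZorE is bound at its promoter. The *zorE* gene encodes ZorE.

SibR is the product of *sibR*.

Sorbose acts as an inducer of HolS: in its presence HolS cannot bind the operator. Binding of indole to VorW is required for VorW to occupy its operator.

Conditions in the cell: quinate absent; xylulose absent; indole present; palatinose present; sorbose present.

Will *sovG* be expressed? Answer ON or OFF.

Xylulose is absent, so FubR is inactive.
Sorbose is present, so HolS is inactive.
With no repressor bound, *sibR* is transcribed.
So SibR is produced and active.
Quinate is absent, so KulG is active.
Indole is present, so VorW is active.
Palatinose is present, so NerA is inactive.
With repressor VorW bound, *zorE* is not transcribed.
So ZorE is not produced.
Required activator ZorE is absent, so *gorH* is not transcribed.
So GorH is not produced.
With repressor KulG bound, *quvS* is not transcribed.
So QuvS is not produced.
With repressor SibR bound, *sovG* is not transcribed.

OFF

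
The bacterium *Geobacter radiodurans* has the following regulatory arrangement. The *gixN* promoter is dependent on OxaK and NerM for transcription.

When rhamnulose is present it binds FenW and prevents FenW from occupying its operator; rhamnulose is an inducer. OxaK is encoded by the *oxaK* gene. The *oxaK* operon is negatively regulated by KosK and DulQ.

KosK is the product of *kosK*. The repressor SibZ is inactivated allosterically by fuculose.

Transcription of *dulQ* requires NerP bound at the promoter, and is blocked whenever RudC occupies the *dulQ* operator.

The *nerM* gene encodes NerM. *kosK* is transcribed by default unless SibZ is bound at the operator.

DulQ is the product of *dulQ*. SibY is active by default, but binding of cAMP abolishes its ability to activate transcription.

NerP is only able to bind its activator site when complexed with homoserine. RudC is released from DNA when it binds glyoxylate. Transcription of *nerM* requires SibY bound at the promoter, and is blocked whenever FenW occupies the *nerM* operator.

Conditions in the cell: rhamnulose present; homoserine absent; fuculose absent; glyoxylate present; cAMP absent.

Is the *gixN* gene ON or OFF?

Fuculose is absent, so SibZ is active.
With repressor SibZ bound, *kosK* is not transcribed.
So KosK is not produced.
Homoserine is absent, so NerP is inactive.
Glyoxylate is present, so RudC is inactive.
Required activator NerP is absent, so *dulQ* is not transcribed.
So DulQ is not produced.
With no repressor bound, *oxaK* is transcribed.
So OxaK is produced and active.
Rhamnulose is present, so FenW is inactive.
cAMP is absent, so SibY is active.
No repressor is bound and SibY is active, so *nerM* is transcribed.
So NerM is produced and active.
No repressor is bound and OxaK and NerM are active, so *gixN* is transcribed.

ON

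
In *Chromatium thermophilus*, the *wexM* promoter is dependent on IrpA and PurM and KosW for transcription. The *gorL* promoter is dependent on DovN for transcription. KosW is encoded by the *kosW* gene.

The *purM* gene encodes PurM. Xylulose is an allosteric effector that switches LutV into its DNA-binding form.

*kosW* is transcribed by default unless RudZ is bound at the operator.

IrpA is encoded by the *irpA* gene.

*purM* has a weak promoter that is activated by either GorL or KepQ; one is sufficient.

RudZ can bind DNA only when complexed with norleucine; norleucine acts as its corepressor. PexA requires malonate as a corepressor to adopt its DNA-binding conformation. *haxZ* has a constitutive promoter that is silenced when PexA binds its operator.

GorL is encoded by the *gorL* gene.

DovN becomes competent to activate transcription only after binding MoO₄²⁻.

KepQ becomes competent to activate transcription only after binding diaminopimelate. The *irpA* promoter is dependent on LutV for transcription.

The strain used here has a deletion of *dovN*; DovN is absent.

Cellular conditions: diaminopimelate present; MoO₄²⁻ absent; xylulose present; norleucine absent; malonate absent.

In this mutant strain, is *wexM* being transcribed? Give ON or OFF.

ON

Xylulose is present, so LutV is active.
No repressor is bound and LutV is active, so *irpA* is transcribed.
So IrpA is produced and active.
DovN is non-functional in this strain, so it has no effect.
Required activator DovN is absent, so *gorL* is not transcribed.
So GorL is not produced.
Diaminopimelate is present, so KepQ is active.
Activator KepQ is present, so *purM* is transcribed.
So PurM is produced and active.
Norleucine is absent, so RudZ is inactive.
With no repressor bound, *kosW* is transcribed.
So KosW is produced and active.
No repressor is bound and IrpA and PurM and KosW are active, so *wexM* is transcribed.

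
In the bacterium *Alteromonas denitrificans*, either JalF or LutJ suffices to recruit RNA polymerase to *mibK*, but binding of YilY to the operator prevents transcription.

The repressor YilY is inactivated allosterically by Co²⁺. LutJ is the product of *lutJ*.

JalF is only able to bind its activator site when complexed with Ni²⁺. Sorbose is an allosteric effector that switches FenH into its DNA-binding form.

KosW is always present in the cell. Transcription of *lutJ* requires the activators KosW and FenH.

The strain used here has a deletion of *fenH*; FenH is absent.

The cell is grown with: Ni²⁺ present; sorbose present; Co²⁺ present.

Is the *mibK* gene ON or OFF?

Co²⁺ is present, so YilY is inactive.
Ni²⁺ is present, so JalF is active.
KosW is produced constitutively and is active.
FenH is non-functional in this strain, so it has no effect.
Required activator FenH is absent, so *lutJ* is not transcribed.
So LutJ is not produced.
Activator JalF is present, so *mibK* is transcribed.

ON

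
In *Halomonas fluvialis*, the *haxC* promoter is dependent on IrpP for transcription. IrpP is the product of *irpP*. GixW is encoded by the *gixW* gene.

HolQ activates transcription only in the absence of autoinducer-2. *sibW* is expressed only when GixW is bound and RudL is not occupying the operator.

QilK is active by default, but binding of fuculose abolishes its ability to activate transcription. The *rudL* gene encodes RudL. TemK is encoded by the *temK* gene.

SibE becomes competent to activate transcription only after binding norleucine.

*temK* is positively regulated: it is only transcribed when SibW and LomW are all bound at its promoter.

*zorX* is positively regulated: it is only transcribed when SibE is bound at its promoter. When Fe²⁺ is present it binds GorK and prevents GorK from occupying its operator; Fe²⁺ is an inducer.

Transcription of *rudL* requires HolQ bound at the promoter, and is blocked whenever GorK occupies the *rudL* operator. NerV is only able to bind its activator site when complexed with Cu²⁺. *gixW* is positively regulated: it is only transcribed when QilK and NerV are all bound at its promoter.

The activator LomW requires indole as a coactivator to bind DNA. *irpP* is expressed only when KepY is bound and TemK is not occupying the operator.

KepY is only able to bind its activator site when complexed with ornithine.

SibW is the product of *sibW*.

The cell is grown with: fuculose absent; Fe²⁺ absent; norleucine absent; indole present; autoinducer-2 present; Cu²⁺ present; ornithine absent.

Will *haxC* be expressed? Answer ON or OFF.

OFF

Fe²⁺ is absent, so GorK is active.
Autoinducer-2 is present, so HolQ is inactive.
With repressor GorK bound, *rudL* is not transcribed.
So RudL is not produced.
Fuculose is absent, so QilK is active.
Cu²⁺ is present, so NerV is active.
No repressor is bound and QilK and NerV are active, so *gixW* is transcribed.
So GixW is produced and active.
No repressor is bound and GixW is active, so *sibW* is transcribed.
So SibW is produced and active.
Indole is present, so LomW is active.
No repressor is bound and SibW and LomW are active, so *temK* is transcribed.
So TemK is produced and active.
Ornithine is absent, so KepY is inactive.
With repressor TemK bound, *irpP* is not transcribed.
So IrpP is not produced.
Required activator IrpP is absent, so *haxC* is not transcribed.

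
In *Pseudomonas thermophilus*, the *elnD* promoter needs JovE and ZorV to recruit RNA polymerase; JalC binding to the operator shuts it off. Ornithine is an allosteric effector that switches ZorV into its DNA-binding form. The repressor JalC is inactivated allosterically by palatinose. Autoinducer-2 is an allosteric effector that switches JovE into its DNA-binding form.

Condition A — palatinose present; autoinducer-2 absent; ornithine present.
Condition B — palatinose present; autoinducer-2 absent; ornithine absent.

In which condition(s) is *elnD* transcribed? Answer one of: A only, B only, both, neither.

Condition A:
Palatinose is present, so JalC is inactive.
Autoinducer-2 is absent, so JovE is inactive.
Ornithine is present, so ZorV is active.
Required activator JovE is absent, so *elnD* is not transcribed.
→ *elnD* is OFF in A.
Condition B:
Palatinose is present, so JalC is inactive.
Autoinducer-2 is absent, so JovE is inactive.
Ornithine is absent, so ZorV is inactive.
Required activator JovE is absent, so *elnD* is not transcribed.
→ *elnD* is OFF in B.

neither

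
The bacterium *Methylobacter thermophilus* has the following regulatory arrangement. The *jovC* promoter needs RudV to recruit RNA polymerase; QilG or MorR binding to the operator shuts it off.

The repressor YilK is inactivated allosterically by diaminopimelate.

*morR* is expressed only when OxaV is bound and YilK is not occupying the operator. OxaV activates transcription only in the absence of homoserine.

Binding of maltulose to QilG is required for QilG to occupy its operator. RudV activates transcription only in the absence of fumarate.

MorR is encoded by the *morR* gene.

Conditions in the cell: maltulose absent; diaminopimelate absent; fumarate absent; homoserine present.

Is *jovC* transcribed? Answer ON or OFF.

Fumarate is absent, so RudV is active.
Maltulose is absent, so QilG is inactive.
Diaminopimelate is absent, so YilK is active.
Homoserine is present, so OxaV is inactive.
With repressor YilK bound, *morR* is not transcribed.
So MorR is not produced.
No repressor is bound and RudV is active, so *jovC* is transcribed.

ON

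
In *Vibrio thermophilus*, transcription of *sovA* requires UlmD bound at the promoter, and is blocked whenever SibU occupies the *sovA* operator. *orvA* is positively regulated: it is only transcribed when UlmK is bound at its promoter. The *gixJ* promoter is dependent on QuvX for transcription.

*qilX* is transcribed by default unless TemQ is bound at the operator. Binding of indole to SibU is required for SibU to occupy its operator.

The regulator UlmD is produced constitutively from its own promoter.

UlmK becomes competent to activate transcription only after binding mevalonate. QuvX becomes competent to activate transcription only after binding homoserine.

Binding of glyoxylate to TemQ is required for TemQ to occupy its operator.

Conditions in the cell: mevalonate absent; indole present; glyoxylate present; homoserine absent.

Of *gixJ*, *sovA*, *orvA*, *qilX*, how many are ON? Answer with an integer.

0

Homoserine is absent, so QuvX is inactive.
Required activator QuvX is absent, so *gixJ* is not transcribed.
→ *gixJ* is OFF.
UlmD is produced constitutively and is active.
Indole is present, so SibU is active.
With repressor SibU bound, *sovA* is not transcribed.
→ *sovA* is OFF.
Mevalonate is absent, so UlmK is inactive.
Required activator UlmK is absent, so *orvA* is not transcribed.
→ *orvA* is OFF.
Glyoxylate is present, so TemQ is active.
With repressor TemQ bound, *qilX* is not transcribed.
→ *qilX* is OFF.
0 of the 4 genes are transcribed.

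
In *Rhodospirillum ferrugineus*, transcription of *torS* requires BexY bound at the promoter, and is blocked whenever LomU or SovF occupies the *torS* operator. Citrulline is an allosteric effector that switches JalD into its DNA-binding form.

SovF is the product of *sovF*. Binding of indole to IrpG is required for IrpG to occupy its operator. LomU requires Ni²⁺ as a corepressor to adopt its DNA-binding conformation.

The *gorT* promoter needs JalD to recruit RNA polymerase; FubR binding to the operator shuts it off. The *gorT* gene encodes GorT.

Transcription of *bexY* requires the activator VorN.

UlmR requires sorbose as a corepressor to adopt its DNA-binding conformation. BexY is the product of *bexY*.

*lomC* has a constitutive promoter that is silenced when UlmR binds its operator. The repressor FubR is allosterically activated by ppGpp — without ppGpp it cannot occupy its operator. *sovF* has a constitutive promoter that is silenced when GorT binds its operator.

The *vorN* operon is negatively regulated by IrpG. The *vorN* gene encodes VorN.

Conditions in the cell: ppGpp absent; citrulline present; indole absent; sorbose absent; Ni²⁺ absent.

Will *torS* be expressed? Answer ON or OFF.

Indole is absent, so IrpG is inactive.
With no repressor bound, *vorN* is transcribed.
So VorN is produced and active.
No repressor is bound and VorN is active, so *bexY* is transcribed.
So BexY is produced and active.
Ni²⁺ is absent, so LomU is inactive.
Citrulline is present, so JalD is active.
ppGpp is absent, so FubR is inactive.
No repressor is bound and JalD is active, so *gorT* is transcribed.
So GorT is produced and active.
With repressor GorT bound, *sovF* is not transcribed.
So SovF is not produced.
No repressor is bound and BexY is active, so *torS* is transcribed.

ON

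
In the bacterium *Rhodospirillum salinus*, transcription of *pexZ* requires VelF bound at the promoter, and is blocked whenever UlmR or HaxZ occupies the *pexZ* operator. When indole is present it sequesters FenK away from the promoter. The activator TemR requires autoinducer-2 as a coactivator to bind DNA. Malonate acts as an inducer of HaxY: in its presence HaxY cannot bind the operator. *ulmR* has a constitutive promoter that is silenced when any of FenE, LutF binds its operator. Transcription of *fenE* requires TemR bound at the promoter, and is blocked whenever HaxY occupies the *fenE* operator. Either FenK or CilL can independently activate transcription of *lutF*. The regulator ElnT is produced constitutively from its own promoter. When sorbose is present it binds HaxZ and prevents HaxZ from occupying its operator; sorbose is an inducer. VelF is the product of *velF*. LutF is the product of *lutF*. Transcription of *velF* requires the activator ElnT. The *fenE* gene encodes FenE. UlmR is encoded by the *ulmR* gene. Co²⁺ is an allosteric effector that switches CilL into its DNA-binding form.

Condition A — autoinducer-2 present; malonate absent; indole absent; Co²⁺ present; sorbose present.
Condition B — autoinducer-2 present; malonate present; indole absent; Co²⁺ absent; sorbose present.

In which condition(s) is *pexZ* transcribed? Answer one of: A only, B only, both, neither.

both

Condition A:
Autoinducer-2 is present, so TemR is active.
Malonate is absent, so HaxY is active.
With repressor HaxY bound, *fenE* is not transcribed.
So FenE is not produced.
Indole is absent, so FenK is active.
Co²⁺ is present, so CilL is active.
Activator FenK is present, so *lutF* is transcribed.
So LutF is produced and active.
With repressor LutF bound, *ulmR* is not transcribed.
So UlmR is not produced.
ElnT is produced constitutively and is active.
No repressor is bound and ElnT is active, so *velF* is transcribed.
So VelF is produced and active.
Sorbose is present, so HaxZ is inactive.
No repressor is bound and VelF is active, so *pexZ* is transcribed.
→ *pexZ* is ON in A.
Condition B:
Autoinducer-2 is present, so TemR is active.
Malonate is present, so HaxY is inactive.
No repressor is bound and TemR is active, so *fenE* is transcribed.
So FenE is produced and active.
Indole is absent, so FenK is active.
Co²⁺ is absent, so CilL is inactive.
Activator FenK is present, so *lutF* is transcribed.
So LutF is produced and active.
With repressor FenE bound, *ulmR* is not transcribed.
So UlmR is not produced.
ElnT is produced constitutively and is active.
No repressor is bound and ElnT is active, so *velF* is transcribed.
So VelF is produced and active.
Sorbose is present, so HaxZ is inactive.
No repressor is bound and VelF is active, so *pexZ* is transcribed.
→ *pexZ* is ON in B.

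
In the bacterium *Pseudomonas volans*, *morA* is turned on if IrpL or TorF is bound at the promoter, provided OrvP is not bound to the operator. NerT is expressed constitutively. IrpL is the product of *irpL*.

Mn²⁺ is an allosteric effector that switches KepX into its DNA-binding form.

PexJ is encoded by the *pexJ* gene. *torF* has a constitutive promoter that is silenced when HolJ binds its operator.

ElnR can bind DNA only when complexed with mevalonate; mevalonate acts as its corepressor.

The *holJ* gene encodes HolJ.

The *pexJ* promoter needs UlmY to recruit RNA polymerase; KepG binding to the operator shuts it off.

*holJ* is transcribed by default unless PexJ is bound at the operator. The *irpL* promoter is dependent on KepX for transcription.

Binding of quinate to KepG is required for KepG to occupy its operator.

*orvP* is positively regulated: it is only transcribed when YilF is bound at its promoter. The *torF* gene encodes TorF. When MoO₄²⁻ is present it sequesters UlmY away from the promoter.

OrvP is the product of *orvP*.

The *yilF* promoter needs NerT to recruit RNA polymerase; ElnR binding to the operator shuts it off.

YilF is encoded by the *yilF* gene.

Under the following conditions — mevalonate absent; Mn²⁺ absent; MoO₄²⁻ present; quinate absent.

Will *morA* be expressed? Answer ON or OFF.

Mevalonate is absent, so ElnR is inactive.
NerT is produced constitutively and is active.
No repressor is bound and NerT is active, so *yilF* is transcribed.
So YilF is produced and active.
No repressor is bound and YilF is active, so *orvP* is transcribed.
So OrvP is produced and active.
Mn²⁺ is absent, so KepX is inactive.
Required activator KepX is absent, so *irpL* is not transcribed.
So IrpL is not produced.
Quinate is absent, so KepG is inactive.
MoO₄²⁻ is present, so UlmY is inactive.
Required activator UlmY is absent, so *pexJ* is not transcribed.
So PexJ is not produced.
With no repressor bound, *holJ* is transcribed.
So HolJ is produced and active.
With repressor HolJ bound, *torF* is not transcribed.
So TorF is not produced.
With repressor OrvP bound, *morA* is not transcribed.

OFF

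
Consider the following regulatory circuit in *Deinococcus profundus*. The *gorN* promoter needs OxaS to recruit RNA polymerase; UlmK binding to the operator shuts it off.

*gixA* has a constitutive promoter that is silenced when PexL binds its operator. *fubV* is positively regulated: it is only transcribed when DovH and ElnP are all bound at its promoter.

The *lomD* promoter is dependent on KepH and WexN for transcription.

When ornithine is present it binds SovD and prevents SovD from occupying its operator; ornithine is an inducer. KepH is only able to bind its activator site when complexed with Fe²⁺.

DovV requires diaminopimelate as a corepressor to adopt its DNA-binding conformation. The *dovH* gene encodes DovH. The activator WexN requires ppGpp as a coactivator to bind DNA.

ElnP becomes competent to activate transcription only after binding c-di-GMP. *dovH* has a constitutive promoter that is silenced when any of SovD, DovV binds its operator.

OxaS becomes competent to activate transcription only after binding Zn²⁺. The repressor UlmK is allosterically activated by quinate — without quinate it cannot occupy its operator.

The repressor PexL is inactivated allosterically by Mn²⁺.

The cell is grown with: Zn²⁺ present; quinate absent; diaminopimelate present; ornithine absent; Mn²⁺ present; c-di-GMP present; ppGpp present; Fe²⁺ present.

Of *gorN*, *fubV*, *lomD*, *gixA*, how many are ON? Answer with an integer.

Quinate is absent, so UlmK is inactive.
Zn²⁺ is present, so OxaS is active.
No repressor is bound and OxaS is active, so *gorN* is transcribed.
→ *gorN* is ON.
Ornithine is absent, so SovD is active.
Diaminopimelate is present, so DovV is active.
With repressor SovD bound, *dovH* is not transcribed.
So DovH is not produced.
c-di-GMP is present, so ElnP is active.
Required activator DovH is absent, so *fubV* is not transcribed.
→ *fubV* is OFF.
Fe²⁺ is present, so KepH is active.
ppGpp is present, so WexN is active.
No repressor is bound and KepH and WexN are active, so *lomD* is transcribed.
→ *lomD* is ON.
Mn²⁺ is present, so PexL is inactive.
With no repressor bound, *gixA* is transcribed.
→ *gixA* is ON.
3 of the 4 genes are transcribed.

3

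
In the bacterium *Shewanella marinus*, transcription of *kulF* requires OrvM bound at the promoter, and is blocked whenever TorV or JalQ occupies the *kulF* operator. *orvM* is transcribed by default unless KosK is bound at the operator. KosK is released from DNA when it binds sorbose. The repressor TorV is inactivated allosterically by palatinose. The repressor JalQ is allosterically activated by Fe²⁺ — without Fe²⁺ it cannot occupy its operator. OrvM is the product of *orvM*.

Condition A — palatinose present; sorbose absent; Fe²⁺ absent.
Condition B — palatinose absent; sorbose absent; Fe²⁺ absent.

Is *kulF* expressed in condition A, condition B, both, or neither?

neither

Condition A:
Palatinose is present, so TorV is inactive.
Sorbose is absent, so KosK is active.
With repressor KosK bound, *orvM* is not transcribed.
So OrvM is not produced.
Fe²⁺ is absent, so JalQ is inactive.
Required activator OrvM is absent, so *kulF* is not transcribed.
→ *kulF* is OFF in A.
Condition B:
Palatinose is absent, so TorV is active.
Sorbose is absent, so KosK is active.
With repressor KosK bound, *orvM* is not transcribed.
So OrvM is not produced.
Fe²⁺ is absent, so JalQ is inactive.
With repressor TorV bound, *kulF* is not transcribed.
→ *kulF* is OFF in B.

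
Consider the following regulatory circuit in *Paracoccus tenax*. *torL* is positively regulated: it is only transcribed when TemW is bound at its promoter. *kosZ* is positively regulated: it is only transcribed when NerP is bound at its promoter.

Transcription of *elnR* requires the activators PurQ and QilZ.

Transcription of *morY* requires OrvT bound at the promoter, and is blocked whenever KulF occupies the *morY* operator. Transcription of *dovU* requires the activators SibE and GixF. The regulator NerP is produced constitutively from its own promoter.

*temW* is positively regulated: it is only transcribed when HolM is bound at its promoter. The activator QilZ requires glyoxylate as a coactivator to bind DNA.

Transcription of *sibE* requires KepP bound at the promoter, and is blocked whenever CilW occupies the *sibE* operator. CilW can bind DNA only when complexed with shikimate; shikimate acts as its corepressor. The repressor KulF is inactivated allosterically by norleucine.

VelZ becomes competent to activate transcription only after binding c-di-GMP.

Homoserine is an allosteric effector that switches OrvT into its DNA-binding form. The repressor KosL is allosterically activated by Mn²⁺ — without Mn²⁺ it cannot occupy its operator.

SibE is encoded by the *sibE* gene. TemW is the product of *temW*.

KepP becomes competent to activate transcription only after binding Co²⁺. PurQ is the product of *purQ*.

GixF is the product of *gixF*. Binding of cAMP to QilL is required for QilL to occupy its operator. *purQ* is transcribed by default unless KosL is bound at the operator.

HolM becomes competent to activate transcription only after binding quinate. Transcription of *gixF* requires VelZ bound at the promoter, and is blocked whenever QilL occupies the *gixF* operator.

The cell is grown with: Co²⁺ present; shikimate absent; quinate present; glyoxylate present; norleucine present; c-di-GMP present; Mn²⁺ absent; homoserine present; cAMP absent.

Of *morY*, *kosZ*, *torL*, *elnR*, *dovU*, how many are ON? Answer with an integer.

Homoserine is present, so OrvT is active.
Norleucine is present, so KulF is inactive.
No repressor is bound and OrvT is active, so *morY* is transcribed.
→ *morY* is ON.
NerP is produced constitutively and is active.
No repressor is bound and NerP is active, so *kosZ* is transcribed.
→ *kosZ* is ON.
Quinate is present, so HolM is active.
No repressor is bound and HolM is active, so *temW* is transcribed.
So TemW is produced and active.
No repressor is bound and TemW is active, so *torL* is transcribed.
→ *torL* is ON.
Mn²⁺ is absent, so KosL is inactive.
With no repressor bound, *purQ* is transcribed.
So PurQ is produced and active.
Glyoxylate is present, so QilZ is active.
No repressor is bound and PurQ and QilZ are active, so *elnR* is transcribed.
→ *elnR* is ON.
Shikimate is absent, so CilW is inactive.
Co²⁺ is present, so KepP is active.
No repressor is bound and KepP is active, so *sibE* is transcribed.
So SibE is produced and active.
cAMP is absent, so QilL is inactive.
c-di-GMP is present, so VelZ is active.
No repressor is bound and VelZ is active, so *gixF* is transcribed.
So GixF is produced and active.
No repressor is bound and SibE and GixF are active, so *dovU* is transcribed.
→ *dovU* is ON.
5 of the 5 genes are transcribed.

5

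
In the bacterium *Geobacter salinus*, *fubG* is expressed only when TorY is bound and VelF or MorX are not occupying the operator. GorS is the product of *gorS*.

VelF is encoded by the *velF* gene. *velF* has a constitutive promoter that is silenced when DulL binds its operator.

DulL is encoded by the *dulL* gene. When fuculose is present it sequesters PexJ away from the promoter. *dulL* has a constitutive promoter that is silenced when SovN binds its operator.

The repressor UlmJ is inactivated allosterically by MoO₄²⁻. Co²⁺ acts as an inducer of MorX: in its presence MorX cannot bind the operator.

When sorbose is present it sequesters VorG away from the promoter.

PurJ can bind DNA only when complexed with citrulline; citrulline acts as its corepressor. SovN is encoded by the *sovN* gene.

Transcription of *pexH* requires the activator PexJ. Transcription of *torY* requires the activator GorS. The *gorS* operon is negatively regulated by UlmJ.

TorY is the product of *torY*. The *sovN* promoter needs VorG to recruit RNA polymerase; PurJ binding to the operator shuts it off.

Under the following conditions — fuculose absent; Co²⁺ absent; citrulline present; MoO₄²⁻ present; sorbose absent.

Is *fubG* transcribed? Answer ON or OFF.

OFF

MoO₄²⁻ is present, so UlmJ is inactive.
With no repressor bound, *gorS* is transcribed.
So GorS is produced and active.
No repressor is bound and GorS is active, so *torY* is transcribed.
So TorY is produced and active.
Sorbose is absent, so VorG is active.
Citrulline is present, so PurJ is active.
With repressor PurJ bound, *sovN* is not transcribed.
So SovN is not produced.
With no repressor bound, *dulL* is transcribed.
So DulL is produced and active.
With repressor DulL bound, *velF* is not transcribed.
So VelF is not produced.
Co²⁺ is absent, so MorX is active.
With repressor MorX bound, *fubG* is not transcribed.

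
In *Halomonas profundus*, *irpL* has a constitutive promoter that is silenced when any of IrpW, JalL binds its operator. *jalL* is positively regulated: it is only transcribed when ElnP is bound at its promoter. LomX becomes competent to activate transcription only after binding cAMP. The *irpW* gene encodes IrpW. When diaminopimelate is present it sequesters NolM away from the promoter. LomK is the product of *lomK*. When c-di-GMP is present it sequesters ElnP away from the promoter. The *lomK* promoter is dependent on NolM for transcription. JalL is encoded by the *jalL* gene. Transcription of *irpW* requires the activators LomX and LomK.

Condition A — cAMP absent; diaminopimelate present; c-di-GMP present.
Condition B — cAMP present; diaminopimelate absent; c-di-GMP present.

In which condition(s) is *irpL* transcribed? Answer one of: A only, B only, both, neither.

A only

Condition A:
cAMP is absent, so LomX is inactive.
Diaminopimelate is present, so NolM is inactive.
Required activator NolM is absent, so *lomK* is not transcribed.
So LomK is not produced.
Required activator LomX is absent, so *irpW* is not transcribed.
So IrpW is not produced.
c-di-GMP is present, so ElnP is inactive.
Required activator ElnP is absent, so *jalL* is not transcribed.
So JalL is not produced.
With no repressor bound, *irpL* is transcribed.
→ *irpL* is ON in A.
Condition B:
cAMP is present, so LomX is active.
Diaminopimelate is absent, so NolM is active.
No repressor is bound and NolM is active, so *lomK* is transcribed.
So LomK is produced and active.
No repressor is bound and LomX and LomK are active, so *irpW* is transcribed.
So IrpW is produced and active.
c-di-GMP is present, so ElnP is inactive.
Required activator ElnP is absent, so *jalL* is not transcribed.
So JalL is not produced.
With repressor IrpW bound, *irpL* is not transcribed.
→ *irpL* is OFF in B.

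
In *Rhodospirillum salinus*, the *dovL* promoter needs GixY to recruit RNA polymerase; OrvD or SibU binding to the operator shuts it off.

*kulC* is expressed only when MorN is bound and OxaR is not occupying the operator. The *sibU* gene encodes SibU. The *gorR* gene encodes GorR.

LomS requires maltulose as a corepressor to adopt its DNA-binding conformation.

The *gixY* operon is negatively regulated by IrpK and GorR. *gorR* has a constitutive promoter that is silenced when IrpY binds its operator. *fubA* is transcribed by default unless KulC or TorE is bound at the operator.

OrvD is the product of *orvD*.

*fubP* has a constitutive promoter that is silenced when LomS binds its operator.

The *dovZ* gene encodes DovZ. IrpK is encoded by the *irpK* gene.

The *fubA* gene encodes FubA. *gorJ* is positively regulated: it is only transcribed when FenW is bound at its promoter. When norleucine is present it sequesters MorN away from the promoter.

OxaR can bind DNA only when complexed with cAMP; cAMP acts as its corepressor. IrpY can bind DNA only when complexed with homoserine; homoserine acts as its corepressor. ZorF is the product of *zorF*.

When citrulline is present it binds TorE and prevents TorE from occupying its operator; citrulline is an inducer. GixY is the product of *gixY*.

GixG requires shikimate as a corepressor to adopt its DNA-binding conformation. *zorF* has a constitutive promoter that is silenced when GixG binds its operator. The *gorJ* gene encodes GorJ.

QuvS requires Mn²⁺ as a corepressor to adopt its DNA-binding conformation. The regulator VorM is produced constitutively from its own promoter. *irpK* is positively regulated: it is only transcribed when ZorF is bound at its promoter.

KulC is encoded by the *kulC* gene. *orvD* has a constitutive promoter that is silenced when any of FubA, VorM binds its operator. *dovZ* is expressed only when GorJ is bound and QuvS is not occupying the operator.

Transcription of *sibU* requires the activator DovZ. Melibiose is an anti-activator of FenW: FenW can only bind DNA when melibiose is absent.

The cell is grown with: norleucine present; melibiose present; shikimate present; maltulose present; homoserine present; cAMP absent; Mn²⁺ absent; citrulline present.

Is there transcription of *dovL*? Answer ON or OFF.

ON

Shikimate is present, so GixG is active.
With repressor GixG bound, *zorF* is not transcribed.
So ZorF is not produced.
Required activator ZorF is absent, so *irpK* is not transcribed.
So IrpK is not produced.
Homoserine is present, so IrpY is active.
With repressor IrpY bound, *gorR* is not transcribed.
So GorR is not produced.
With no repressor bound, *gixY* is transcribed.
So GixY is produced and active.
cAMP is absent, so OxaR is inactive.
Norleucine is present, so MorN is inactive.
Required activator MorN is absent, so *kulC* is not transcribed.
So KulC is not produced.
Citrulline is present, so TorE is inactive.
With no repressor bound, *fubA* is transcribed.
So FubA is produced and active.
VorM is produced constitutively and is active.
With repressor FubA bound, *orvD* is not transcribed.
So OrvD is not produced.
Mn²⁺ is absent, so QuvS is inactive.
Melibiose is present, so FenW is inactive.
Required activator FenW is absent, so *gorJ* is not transcribed.
So GorJ is not produced.
Required activator GorJ is absent, so *dovZ* is not transcribed.
So DovZ is not produced.
Required activator DovZ is absent, so *sibU* is not transcribed.
So SibU is not produced.
No repressor is bound and GixY is active, so *dovL* is transcribed.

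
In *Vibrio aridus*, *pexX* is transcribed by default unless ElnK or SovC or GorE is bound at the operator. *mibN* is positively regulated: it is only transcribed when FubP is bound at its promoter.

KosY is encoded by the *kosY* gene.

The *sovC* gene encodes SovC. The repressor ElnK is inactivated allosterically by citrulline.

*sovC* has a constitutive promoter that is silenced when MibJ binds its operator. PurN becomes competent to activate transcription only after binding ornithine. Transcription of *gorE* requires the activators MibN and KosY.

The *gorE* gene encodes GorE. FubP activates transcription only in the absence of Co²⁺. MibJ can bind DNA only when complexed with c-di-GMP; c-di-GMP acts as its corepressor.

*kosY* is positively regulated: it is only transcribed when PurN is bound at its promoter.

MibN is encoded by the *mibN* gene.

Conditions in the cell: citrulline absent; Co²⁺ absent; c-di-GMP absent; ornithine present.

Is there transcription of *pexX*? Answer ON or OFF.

OFF

Citrulline is absent, so ElnK is active.
c-di-GMP is absent, so MibJ is inactive.
With no repressor bound, *sovC* is transcribed.
So SovC is produced and active.
Co²⁺ is absent, so FubP is active.
No repressor is bound and FubP is active, so *mibN* is transcribed.
So MibN is produced and active.
Ornithine is present, so PurN is active.
No repressor is bound and PurN is active, so *kosY* is transcribed.
So KosY is produced and active.
No repressor is bound and MibN and KosY are active, so *gorE* is transcribed.
So GorE is produced and active.
With repressor ElnK bound, *pexX* is not transcribed.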